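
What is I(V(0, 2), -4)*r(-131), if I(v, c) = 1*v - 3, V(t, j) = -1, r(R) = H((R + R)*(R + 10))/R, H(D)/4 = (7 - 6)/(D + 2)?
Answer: 2/519153 ≈ 3.8524e-6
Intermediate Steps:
H(D) = 4/(2 + D) (H(D) = 4*((7 - 6)/(D + 2)) = 4*(1/(2 + D)) = 4/(2 + D))
r(R) = 4/(R*(2 + 2*R*(10 + R))) (r(R) = (4/(2 + (R + R)*(R + 10)))/R = (4/(2 + (2*R)*(10 + R)))/R = (4/(2 + 2*R*(10 + R)))/R = 4/(R*(2 + 2*R*(10 + R))))
I(v, c) = -3 + v (I(v, c) = v - 3 = -3 + v)
I(V(0, 2), -4)*r(-131) = (-3 - 1)*(2/(-131*(1 - 131*(10 - 131)))) = -8*(-1)/(131*(1 - 131*(-121))) = -8*(-1)/(131*(1 + 15851)) = -8*(-1)/(131*15852) = -4*(-1/1038306) = 2/519153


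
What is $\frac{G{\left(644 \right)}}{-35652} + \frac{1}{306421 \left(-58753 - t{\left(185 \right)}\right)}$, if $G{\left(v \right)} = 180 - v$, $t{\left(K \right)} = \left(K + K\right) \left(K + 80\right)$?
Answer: $\frac{5573536910395}{428249435877519} \approx 0.013015$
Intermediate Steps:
$t{\left(K \right)} = 2 K \left(80 + K\right)$
$\frac{G{\left(644 \right)}}{-35652} + \frac{1}{306421 \left(-58753 - t{\left(185 \right)}\right)} = \frac{180 - 644}{-35652} + \frac{1}{306421 \left(-58753 - 2 \cdot 185 \left(80 + 185\right)\right)} = \left(180 - 644\right) \left(- \frac{1}{35652}\right) + \frac{1}{306421 \left(-58753 - 2 \cdot 185 \cdot 265\right)} = \left(-464\right) \left(- \frac{1}{35652}\right) + \frac{1}{306421 \left(-58753 - 98050\right)} = \frac{116}{8913} + \frac{1}{306421 \left(-58753 - 98050\right)} = \frac{116}{8913} + \frac{1}{306421 \left(-156803\right)} = \frac{116}{8913} + \frac{1}{306421} \left(- \frac{1}{156803}\right) = \frac{116}{8913} - \frac{1}{48047732063} = \frac{5573536910395}{428249435877519}$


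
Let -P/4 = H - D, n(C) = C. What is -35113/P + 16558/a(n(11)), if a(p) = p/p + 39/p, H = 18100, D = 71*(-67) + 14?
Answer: 8322034493/2284300 ≈ 3643.1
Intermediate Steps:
D = -4743 (D = -4757 + 14 = -4743)
a(p) = 1 + 39/p
P = -91372 (P = -4*(18100 - 1*(-4743)) = -4*(18100 + 4743) = -4*22843 = -91372)
-35113/P + 16558/a(n(11)) = -35113/(-91372) + 16558/(((39 + 11)/11)) = -35113*(-1/91372) + 16558/(((1/11)*50)) = 35113/91372 + 16558/(50/11) = 35113/91372 + 16558*(11/50) = 35113/91372 + 91069/25 = 8322034493/2284300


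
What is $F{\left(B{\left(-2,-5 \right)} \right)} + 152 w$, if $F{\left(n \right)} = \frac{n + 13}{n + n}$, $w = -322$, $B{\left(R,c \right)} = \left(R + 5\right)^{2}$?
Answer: $- \frac{440485}{9} \approx -48943.0$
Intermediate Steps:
$B{\left(R,c \right)} = \left(5 + R\right)^{2}$
$F{\left(n \right)} = \frac{13 + n}{2 n}$
$F{\left(B{\left(-2,-5 \right)} \right)} + 152 w = \frac{13 + \left(5 - 2\right)^{2}}{2 \left(5 - 2\right)^{2}} + 152 \left(-322\right) = \frac{13 + 3^{2}}{2 \cdot 3^{2}} - 48944 = \frac{13 + 9}{2 \cdot 9} - 48944 = \frac{1}{2} \cdot \frac{1}{9} \cdot 22 - 48944 = \frac{11}{9} - 48944 = - \frac{440485}{9}$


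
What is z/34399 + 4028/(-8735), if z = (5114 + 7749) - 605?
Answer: -31485542/300475265 ≈ -0.10479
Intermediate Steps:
z = 12258 (z = 12863 - 605 = 12258)
z/34399 + 4028/(-8735) = 12258/34399 + 4028/(-8735) = 12258*(1/34399) + 4028*(-1/8735) = 12258/34399 - 4028/8735 = -31485542/300475265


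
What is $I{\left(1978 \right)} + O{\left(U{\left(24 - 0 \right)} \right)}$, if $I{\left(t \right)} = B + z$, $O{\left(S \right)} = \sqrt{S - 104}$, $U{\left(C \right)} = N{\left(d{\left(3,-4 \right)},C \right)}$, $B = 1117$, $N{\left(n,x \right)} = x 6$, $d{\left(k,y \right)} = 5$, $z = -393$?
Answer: $724 + 2 \sqrt{10} \approx 730.32$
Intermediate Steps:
$N{\left(n,x \right)} = 6 x$
$U{\left(C \right)} = 6 C$
$O{\left(S \right)} = \sqrt{-104 + S}$
$I{\left(t \right)} = 724$ ($I{\left(t \right)} = 1117 - 393 = 724$)
$I{\left(1978 \right)} + O{\left(U{\left(24 - 0 \right)} \right)} = 724 + \sqrt{-104 + 6 \left(24 - 0\right)} = 724 + \sqrt{-104 + 6 \left(24 + 0\right)} = 724 + \sqrt{-104 + 6 \cdot 24} = 724 + \sqrt{-104 + 144} = 724 + \sqrt{40} = 724 + 2 \sqrt{10}$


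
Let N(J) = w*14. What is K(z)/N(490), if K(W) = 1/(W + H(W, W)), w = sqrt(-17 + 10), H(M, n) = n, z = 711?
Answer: -I*sqrt(7)/139356 ≈ -1.8986e-5*I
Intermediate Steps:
w = I*sqrt(7) (w = sqrt(-7) = I*sqrt(7) ≈ 2.6458*I)
N(J) = 14*I*sqrt(7) (N(J) = (I*sqrt(7))*14 = 14*I*sqrt(7))
K(W) = 1/(2*W) (K(W) = 1/(W + W) = 1/(2*W))
K(z)/N(490) = ((1/2)/711)/((14*I*sqrt(7))) = ((1/2)*(1/711))*(-I*sqrt(7)/98) = (-I*sqrt(7)/98)/1422 = -I*sqrt(7)/139356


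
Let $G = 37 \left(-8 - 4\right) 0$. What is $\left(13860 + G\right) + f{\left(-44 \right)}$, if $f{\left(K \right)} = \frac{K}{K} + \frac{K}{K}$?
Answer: $13862$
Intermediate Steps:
$f{\left(K \right)} = 2$ ($f{\left(K \right)} = 1 + 1 = 2$)
$G = 0$ ($G = 37 \left(\left(-12\right) 0\right) = 37 \cdot 0 = 0$)
$\left(13860 + G\right) + f{\left(-44 \right)} = \left(13860 + 0\right) + 2 = 13860 + 2 = 13862$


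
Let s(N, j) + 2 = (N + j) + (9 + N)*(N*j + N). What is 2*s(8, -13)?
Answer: -3278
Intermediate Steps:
s(N, j) = -2 + N + j + (9 + N)*(N + N*j) (s(N, j) = -2 + ((N + j) + (9 + N)*(N*j + N)) = -2 + ((N + j) + (9 + N)*(N + N*j)) = -2 + (N + j + (9 + N)*(N + N*j)) = -2 + N + j + (9 + N)*(N + N*j))
2*s(8, -13) = 2*(-2 - 13 + 8² + 10*8 - 13*8² + 9*8*(-13)) = 2*(-2 - 13 + 64 + 80 - 13*64 - 936) = 2*(-2 - 13 + 64 + 80 - 832 - 936) = 2*(-1639) = -3278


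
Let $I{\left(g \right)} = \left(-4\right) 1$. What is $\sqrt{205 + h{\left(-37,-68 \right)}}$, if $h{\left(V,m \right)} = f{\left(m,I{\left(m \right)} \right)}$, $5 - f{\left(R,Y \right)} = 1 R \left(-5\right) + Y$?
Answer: $3 i \sqrt{14} \approx 11.225 i$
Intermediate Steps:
$I{\left(g \right)} = -4$
$f{\left(R,Y \right)} = 5 - Y + 5 R$ ($f{\left(R,Y \right)} = 5 - \left(1 R \left(-5\right) + Y\right) = 5 - \left(R \left(-5\right) + Y\right) = 5 - \left(- 5 R + Y\right) = 5 - \left(Y - 5 R\right) = 5 + \left(- Y + 5 R\right) = 5 - Y + 5 R$)
$h{\left(V,m \right)} = 9 + 5 m$ ($h{\left(V,m \right)} = 5 - -4 + 5 m = 5 + 4 + 5 m = 9 + 5 m$)
$\sqrt{205 + h{\left(-37,-68 \right)}} = \sqrt{205 + \left(9 + 5 \left(-68\right)\right)} = \sqrt{205 + \left(9 - 340\right)} = \sqrt{205 - 331} = \sqrt{-126} = 3 i \sqrt{14}$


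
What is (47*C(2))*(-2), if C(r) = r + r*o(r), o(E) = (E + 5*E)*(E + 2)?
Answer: -9212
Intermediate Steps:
o(E) = 6*E*(2 + E) (o(E) = (6*E)*(2 + E) = 6*E*(2 + E))
C(r) = r + 6*r**2*(2 + r) (C(r) = r + r*(6*r*(2 + r)) = r + 6*r**2*(2 + r))
(47*C(2))*(-2) = (47*(2*(1 + 6*2*(2 + 2))))*(-2) = (47*(2*(1 + 6*2*4)))*(-2) = (47*(2*(1 + 48)))*(-2) = (47*(2*49))*(-2) = (47*98)*(-2) = 4606*(-2) = -9212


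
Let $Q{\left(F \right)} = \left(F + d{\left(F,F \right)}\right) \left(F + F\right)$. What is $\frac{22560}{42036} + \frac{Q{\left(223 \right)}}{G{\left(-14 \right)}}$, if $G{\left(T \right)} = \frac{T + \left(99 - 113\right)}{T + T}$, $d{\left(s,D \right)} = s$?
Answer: $\frac{696804628}{3503} \approx 1.9892 \cdot 10^{5}$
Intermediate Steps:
$Q{\left(F \right)} = 4 F^{2}$ ($Q{\left(F \right)} = \left(F + F\right) \left(F + F\right) = 2 F 2 F = 4 F^{2}$)
$G{\left(T \right)} = \frac{-14 + T}{2 T}$ ($G{\left(T \right)} = \frac{T + \left(99 - 113\right)}{2 T} = \left(T - 14\right) \frac{1}{2 T} = \left(-14 + T\right) \frac{1}{2 T} = \frac{-14 + T}{2 T}$)
$\frac{22560}{42036} + \frac{Q{\left(223 \right)}}{G{\left(-14 \right)}} = \frac{22560}{42036} + \frac{4 \cdot 223^{2}}{\frac{1}{2} \frac{1}{-14} \left(-14 - 14\right)} = 22560 \cdot \frac{1}{42036} + \frac{4 \cdot 49729}{\frac{1}{2} \left(- \frac{1}{14}\right) \left(-28\right)} = \frac{1880}{3503} + \frac{198916}{1} = \frac{1880}{3503} + 198916 \cdot 1 = \frac{1880}{3503} + 198916 = \frac{696804628}{3503}$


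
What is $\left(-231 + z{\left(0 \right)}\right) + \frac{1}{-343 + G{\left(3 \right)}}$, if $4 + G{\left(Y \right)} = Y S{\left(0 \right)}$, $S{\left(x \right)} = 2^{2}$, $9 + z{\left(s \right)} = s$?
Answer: $- \frac{80401}{335} \approx -240.0$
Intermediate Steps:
$z{\left(s \right)} = -9 + s$
$S{\left(x \right)} = 4$
$G{\left(Y \right)} = -4 + 4 Y$ ($G{\left(Y \right)} = -4 + Y 4 = -4 + 4 Y$)
$\left(-231 + z{\left(0 \right)}\right) + \frac{1}{-343 + G{\left(3 \right)}} = \left(-231 + \left(-9 + 0\right)\right) + \frac{1}{-343 + \left(-4 + 4 \cdot 3\right)} = \left(-231 - 9\right) + \frac{1}{-343 + \left(-4 + 12\right)} = -240 + \frac{1}{-343 + 8} = -240 + \frac{1}{-335} = -240 - \frac{1}{335} = - \frac{80401}{335}$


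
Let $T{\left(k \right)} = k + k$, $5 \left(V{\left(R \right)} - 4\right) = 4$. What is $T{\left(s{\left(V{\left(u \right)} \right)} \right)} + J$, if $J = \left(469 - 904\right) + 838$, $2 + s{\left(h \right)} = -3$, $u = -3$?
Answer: $393$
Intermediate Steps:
$V{\left(R \right)} = \frac{24}{5}$ ($V{\left(R \right)} = 4 + \frac{1}{5} \cdot 4 = 4 + \frac{4}{5} = \frac{24}{5}$)
$s{\left(h \right)} = -5$ ($s{\left(h \right)} = -2 - 3 = -5$)
$T{\left(k \right)} = 2 k$
$J = 403$ ($J = -435 + 838 = 403$)
$T{\left(s{\left(V{\left(u \right)} \right)} \right)} + J = 2 \left(-5\right) + 403 = -10 + 403 = 393$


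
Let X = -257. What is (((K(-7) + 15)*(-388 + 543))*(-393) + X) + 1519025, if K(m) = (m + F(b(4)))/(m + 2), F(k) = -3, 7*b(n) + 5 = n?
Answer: 483213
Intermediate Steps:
b(n) = -5/7 + n/7
K(m) = (-3 + m)/(2 + m) (K(m) = (m - 3)/(m + 2) = (-3 + m)/(2 + m))
(((K(-7) + 15)*(-388 + 543))*(-393) + X) + 1519025 = ((((-3 - 7)/(2 - 7) + 15)*(-388 + 543))*(-393) - 257) + 1519025 = (((-10/(-5) + 15)*155)*(-393) - 257) + 1519025 = (((-⅕*(-10) + 15)*155)*(-393) - 257) + 1519025 = (((2 + 15)*155)*(-393) - 257) + 1519025 = ((17*155)*(-393) - 257) + 1519025 = (2635*(-393) - 257) + 1519025 = (-1035555 - 257) + 1519025 = -1035812 + 1519025 = 483213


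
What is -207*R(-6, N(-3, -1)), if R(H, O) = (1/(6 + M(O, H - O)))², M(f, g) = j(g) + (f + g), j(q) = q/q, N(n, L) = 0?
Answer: -207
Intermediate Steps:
j(q) = 1
M(f, g) = 1 + f + g (M(f, g) = 1 + (f + g) = 1 + f + g)
R(H, O) = (7 + H)⁻² (R(H, O) = (1/(6 + (1 + O + (H - O))))² = (1/(6 + (1 + H)))² = (1/(7 + H))² = (7 + H)⁻²)
-207*R(-6, N(-3, -1)) = -207/(7 - 6)² = -207/1² = -207*1 = -207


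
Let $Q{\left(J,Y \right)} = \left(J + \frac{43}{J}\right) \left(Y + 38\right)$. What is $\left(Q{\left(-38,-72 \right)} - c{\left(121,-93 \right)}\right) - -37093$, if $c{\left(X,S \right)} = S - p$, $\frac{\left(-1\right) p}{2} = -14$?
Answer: $\frac{732345}{19} \approx 38545.0$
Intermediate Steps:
$p = 28$ ($p = \left(-2\right) \left(-14\right) = 28$)
$Q{\left(J,Y \right)} = \left(38 + Y\right) \left(J + \frac{43}{J}\right)$ ($Q{\left(J,Y \right)} = \left(J + \frac{43}{J}\right) \left(38 + Y\right) = \left(38 + Y\right) \left(J + \frac{43}{J}\right)$)
$c{\left(X,S \right)} = -28 + S$ ($c{\left(X,S \right)} = S - 28 = -28 + S$)
$\left(Q{\left(-38,-72 \right)} - c{\left(121,-93 \right)}\right) - -37093 = \left(\frac{1634 + 43 \left(-72\right) + \left(-38\right)^{2} \left(38 - 72\right)}{-38} - \left(-28 - 93\right)\right) - -37093 = \left(- \frac{1634 - 3096 + 1444 \left(-34\right)}{38} - -121\right) + 37093 = \left(- \frac{1634 - 3096 - 49096}{38} + 121\right) + 37093 = \left(\left(- \frac{1}{38}\right) \left(-50558\right) + 121\right) + 37093 = \left(\frac{25279}{19} + 121\right) + 37093 = \frac{27578}{19} + 37093 = \frac{732345}{19}$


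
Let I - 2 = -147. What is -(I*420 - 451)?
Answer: 61351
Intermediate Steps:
I = -145 (I = 2 - 147 = -145)
-(I*420 - 451) = -(-145*420 - 451) = -(-60900 - 451) = -1*(-61351) = 61351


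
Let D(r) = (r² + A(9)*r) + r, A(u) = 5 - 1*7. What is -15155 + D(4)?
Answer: -15143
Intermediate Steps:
A(u) = -2 (A(u) = 5 - 7 = -2)
D(r) = r² - r (D(r) = (r² - 2*r) + r = r² - r)
-15155 + D(4) = -15155 + 4*(-1 + 4) = -15155 + 4*3 = -15155 + 12 = -15143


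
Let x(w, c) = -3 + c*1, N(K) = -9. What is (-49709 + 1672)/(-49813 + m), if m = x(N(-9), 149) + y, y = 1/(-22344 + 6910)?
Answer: 741403058/766560479 ≈ 0.96718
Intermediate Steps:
y = -1/15434 (y = 1/(-15434) = -1/15434 ≈ -6.4792e-5)
x(w, c) = -3 + c
m = 2253363/15434 (m = (-3 + 149) - 1/15434 = 146 - 1/15434 = 2253363/15434 ≈ 146.00)
(-49709 + 1672)/(-49813 + m) = (-49709 + 1672)/(-49813 + 2253363/15434) = -48037/(-766560479/15434) = -48037*(-15434/766560479) = 741403058/766560479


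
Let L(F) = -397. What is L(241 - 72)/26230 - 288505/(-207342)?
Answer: 1871292844/1359645165 ≈ 1.3763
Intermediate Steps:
L(241 - 72)/26230 - 288505/(-207342) = -397/26230 - 288505/(-207342) = -397*1/26230 - 288505*(-1/207342) = -397/26230 + 288505/207342 = 1871292844/1359645165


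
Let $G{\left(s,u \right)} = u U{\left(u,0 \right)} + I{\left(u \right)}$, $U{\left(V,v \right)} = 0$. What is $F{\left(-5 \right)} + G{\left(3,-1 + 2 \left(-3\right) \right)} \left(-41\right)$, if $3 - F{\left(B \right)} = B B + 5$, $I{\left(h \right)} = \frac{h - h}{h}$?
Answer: $-27$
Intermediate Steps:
$I{\left(h \right)} = 0$ ($I{\left(h \right)} = \frac{0}{h} = 0$)
$F{\left(B \right)} = -2 - B^{2}$ ($F{\left(B \right)} = 3 - \left(B B + 5\right) = 3 - \left(B^{2} + 5\right) = 3 - \left(5 + B^{2}\right) = -2 - B^{2}$)
$G{\left(s,u \right)} = 0$ ($G{\left(s,u \right)} = u 0 + 0 = 0 + 0 = 0$)
$F{\left(-5 \right)} + G{\left(3,-1 + 2 \left(-3\right) \right)} \left(-41\right) = \left(-2 - \left(-5\right)^{2}\right) + 0 \left(-41\right) = \left(-2 - 25\right) + 0 = -27 + 0 = -27$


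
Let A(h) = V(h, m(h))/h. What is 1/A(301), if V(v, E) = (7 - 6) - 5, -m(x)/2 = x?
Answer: -301/4 ≈ -75.250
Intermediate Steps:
m(x) = -2*x
V(v, E) = -4 (V(v, E) = 1 - 5 = -4)
A(h) = -4/h
1/A(301) = 1/(-4/301) = -301/4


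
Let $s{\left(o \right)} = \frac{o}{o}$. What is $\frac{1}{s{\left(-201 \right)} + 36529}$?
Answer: $\frac{1}{36530} \approx 2.7375 \cdot 10^{-5}$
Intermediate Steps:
$s{\left(o \right)} = 1$
$\frac{1}{s{\left(-201 \right)} + 36529} = \frac{1}{1 + 36529} = \frac{1}{36530}$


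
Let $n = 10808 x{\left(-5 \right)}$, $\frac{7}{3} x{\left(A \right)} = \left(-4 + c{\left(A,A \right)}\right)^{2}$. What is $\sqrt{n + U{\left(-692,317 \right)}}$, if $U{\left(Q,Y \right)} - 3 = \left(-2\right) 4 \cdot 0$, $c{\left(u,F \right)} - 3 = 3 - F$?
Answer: $3 \sqrt{25219} \approx 476.41$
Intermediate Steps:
$c{\left(u,F \right)} = 6 - F$ ($c{\left(u,F \right)} = 3 - \left(-3 + F\right) = 6 - F$)
$U{\left(Q,Y \right)} = 3$ ($U{\left(Q,Y \right)} = 3 + \left(-2\right) 4 \cdot 0 = 3 - 0 = 3 + 0 = 3$)
$x{\left(A \right)} = \frac{3 \left(2 - A\right)^{2}}{7}$ ($x{\left(A \right)} = \frac{3 \left(-4 - \left(-6 + A\right)\right)^{2}}{7} = \frac{3 \left(2 - A\right)^{2}}{7}$)
$n = 226968$ ($n = 10808 \frac{3 \left(-2 - 5\right)^{2}}{7} = 10808 \frac{3 \left(-7\right)^{2}}{7} = 10808 \cdot \frac{3}{7} \cdot 49 = 10808 \cdot 21 = 226968$)
$\sqrt{n + U{\left(-692,317 \right)}} = \sqrt{226968 + 3} = \sqrt{226971} = 3 \sqrt{25219}$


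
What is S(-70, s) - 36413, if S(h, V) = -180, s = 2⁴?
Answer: -36593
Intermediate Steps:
s = 16
S(-70, s) - 36413 = -180 - 36413 = -36593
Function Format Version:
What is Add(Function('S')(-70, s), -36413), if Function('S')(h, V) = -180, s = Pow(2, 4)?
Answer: -36593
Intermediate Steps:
s = 16
Add(Function('S')(-70, s), -36413) = Add(-180, -36413) = -36593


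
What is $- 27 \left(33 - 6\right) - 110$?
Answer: $-839$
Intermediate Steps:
$- 27 \left(33 - 6\right) - 110 = \left(-27\right) 27 - 110 = -729 - 110 = -839$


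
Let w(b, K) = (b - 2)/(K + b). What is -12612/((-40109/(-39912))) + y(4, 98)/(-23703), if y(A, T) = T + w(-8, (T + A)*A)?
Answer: -477255458116451/38028145080 ≈ -12550.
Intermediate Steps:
w(b, K) = (-2 + b)/(K + b)
y(A, T) = T - 10/(-8 + A*(A + T)) (y(A, T) = T + (-2 - 8)/((T + A)*A - 8) = T - 10/((A + T)*A - 8) = T - 10/(A*(A + T) - 8) = T - 10/(-8 + A*(A + T)))
-12612/((-40109/(-39912))) + y(4, 98)/(-23703) = -12612/((-40109/(-39912))) + (98 - 10/(-8 + 4*(4 + 98)))/(-23703) = -12612/((-40109*(-1/39912))) + (98 - 10/(-8 + 4*102))*(-1/23703) = -12612/40109/39912 + (98 - 10/(-8 + 408))*(-1/23703) = -12612*39912/40109 + (98 - 10/400)*(-1/23703) = -503370144/40109 + (98 - 10*1/400)*(-1/23703) = -503370144/40109 + (98 - 1/40)*(-1/23703) = -503370144/40109 + (3919/40)*(-1/23703) = -503370144/40109 - 3919/948120 = -477255458116451/38028145080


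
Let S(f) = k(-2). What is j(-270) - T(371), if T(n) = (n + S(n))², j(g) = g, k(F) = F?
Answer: -136431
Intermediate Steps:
S(f) = -2
T(n) = (-2 + n)² (T(n) = (n - 2)² = (-2 + n)²)
j(-270) - T(371) = -270 - (-2 + 371)² = -270 - 1*369² = -270 - 1*136161 = -270 - 136161 = -136431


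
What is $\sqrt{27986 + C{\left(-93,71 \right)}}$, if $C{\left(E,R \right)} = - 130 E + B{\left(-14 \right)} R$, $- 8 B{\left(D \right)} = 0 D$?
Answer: $2 \sqrt{10019} \approx 200.19$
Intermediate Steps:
$B{\left(D \right)} = 0$ ($B{\left(D \right)} = - \frac{0 D}{8} = \left(- \frac{1}{8}\right) 0 = 0$)
$C{\left(E,R \right)} = - 130 E$ ($C{\left(E,R \right)} = - 130 E + 0 R = - 130 E + 0 = - 130 E$)
$\sqrt{27986 + C{\left(-93,71 \right)}} = \sqrt{27986 - -12090} = \sqrt{27986 + 12090} = \sqrt{40076} = 2 \sqrt{10019}$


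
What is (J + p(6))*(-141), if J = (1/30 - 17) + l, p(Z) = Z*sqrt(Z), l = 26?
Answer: -12737/10 - 846*sqrt(6) ≈ -3346.0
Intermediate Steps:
p(Z) = Z**(3/2)
J = 271/30 (J = (1/30 - 17) + 26 = -509/30 + 26 = 271/30 ≈ 9.0333)
(J + p(6))*(-141) = (271/30 + 6**(3/2))*(-141) = (271/30 + 6*sqrt(6))*(-141) = -12737/10 - 846*sqrt(6)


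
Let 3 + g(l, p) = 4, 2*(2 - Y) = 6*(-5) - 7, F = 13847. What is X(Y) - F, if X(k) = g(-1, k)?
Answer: -13846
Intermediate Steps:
Y = 41/2 (Y = 2 - (6*(-5) - 7)/2 = 2 - (-30 - 7)/2 = 2 - ½*(-37) = 2 + 37/2 = 41/2 ≈ 20.500)
g(l, p) = 1 (g(l, p) = -3 + 4 = 1)
X(k) = 1
X(Y) - F = 1 - 1*13847 = 1 - 13847 = -13846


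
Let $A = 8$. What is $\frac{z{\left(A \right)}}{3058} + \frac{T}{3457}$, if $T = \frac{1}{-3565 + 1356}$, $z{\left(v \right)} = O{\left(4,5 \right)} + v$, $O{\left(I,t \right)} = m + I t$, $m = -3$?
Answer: $\frac{190909767}{23352456754} \approx 0.0081751$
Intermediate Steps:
$O{\left(I,t \right)} = -3 + I t$
$z{\left(v \right)} = 17 + v$ ($z{\left(v \right)} = \left(-3 + 4 \cdot 5\right) + v = \left(-3 + 20\right) + v = 17 + v$)
$T = - \frac{1}{2209}$ ($T = \frac{1}{-2209} = - \frac{1}{2209} \approx -0.00045269$)
$\frac{z{\left(A \right)}}{3058} + \frac{T}{3457} = \frac{17 + 8}{3058} - \frac{1}{2209 \cdot 3457} = 25 \cdot \frac{1}{3058} - \frac{1}{7636513} = \frac{25}{3058} - \frac{1}{7636513} = \frac{190909767}{23352456754}$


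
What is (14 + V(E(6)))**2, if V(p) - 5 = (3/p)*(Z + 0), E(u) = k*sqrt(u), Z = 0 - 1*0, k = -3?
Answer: 361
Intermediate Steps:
Z = 0 (Z = 0 + 0 = 0)
E(u) = -3*sqrt(u)
V(p) = 5 (V(p) = 5 + (3/p)*(0 + 0) = 5 + (3/p)*0 = 5 + 0 = 5)
(14 + V(E(6)))**2 = (14 + 5)**2 = 19**2 = 361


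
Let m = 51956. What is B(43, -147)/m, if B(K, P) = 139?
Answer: 139/51956 ≈ 0.0026753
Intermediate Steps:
B(43, -147)/m = 139/51956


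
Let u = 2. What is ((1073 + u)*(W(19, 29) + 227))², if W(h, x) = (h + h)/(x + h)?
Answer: 34539422850625/576 ≈ 5.9964e+10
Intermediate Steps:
W(h, x) = 2*h/(h + x) (W(h, x) = (2*h)/(h + x) = 2*h/(h + x))
((1073 + u)*(W(19, 29) + 227))² = ((1073 + 2)*(2*19/(19 + 29) + 227))² = (1075*(2*19/48 + 227))² = (1075*(2*19*(1/48) + 227))² = (1075*(19/24 + 227))² = (1075*(5467/24))² = (5877025/24)² = 34539422850625/576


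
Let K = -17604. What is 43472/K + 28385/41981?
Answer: -331327123/184758381 ≈ -1.7933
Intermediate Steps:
43472/K + 28385/41981 = 43472/(-17604) + 28385/41981 = 43472*(-1/17604) + 28385*(1/41981) = -10868/4401 + 28385/41981 = -331327123/184758381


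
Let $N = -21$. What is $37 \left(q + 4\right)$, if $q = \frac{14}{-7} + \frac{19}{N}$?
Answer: $\frac{851}{21} \approx 40.524$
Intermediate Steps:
$q = - \frac{61}{21}$ ($q = \frac{14}{-7} + \frac{19}{-21} = 14 \left(- \frac{1}{7}\right) + 19 \left(- \frac{1}{21}\right) = -2 - \frac{19}{21} = - \frac{61}{21} \approx -2.9048$)
$37 \left(q + 4\right) = 37 \left(- \frac{61}{21} + 4\right) = 37 \cdot \frac{23}{21} = \frac{851}{21}$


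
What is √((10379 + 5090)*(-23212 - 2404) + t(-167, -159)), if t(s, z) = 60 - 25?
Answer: I*√396253869 ≈ 19906.0*I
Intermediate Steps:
t(s, z) = 35
√((10379 + 5090)*(-23212 - 2404) + t(-167, -159)) = √((10379 + 5090)*(-23212 - 2404) + 35) = √(15469*(-25616) + 35) = √(-396253904 + 35) = √(-396253869) = I*√396253869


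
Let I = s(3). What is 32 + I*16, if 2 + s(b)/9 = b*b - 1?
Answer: 896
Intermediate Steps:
s(b) = -27 + 9*b² (s(b) = -18 + 9*(b*b - 1) = -18 + 9*(b² - 1) = -18 + 9*(-1 + b²) = -18 + (-9 + 9*b²) = -27 + 9*b²)
I = 54 (I = -27 + 9*3² = -27 + 9*9 = -27 + 81 = 54)
32 + I*16 = 32 + 54*16 = 32 + 864 = 896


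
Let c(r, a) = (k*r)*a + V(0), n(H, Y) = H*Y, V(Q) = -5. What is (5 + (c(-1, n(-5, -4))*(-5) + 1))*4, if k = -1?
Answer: -276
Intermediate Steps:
c(r, a) = -5 - a*r (c(r, a) = (-r)*a - 5 = -a*r - 5 = -5 - a*r)
(5 + (c(-1, n(-5, -4))*(-5) + 1))*4 = (5 + ((-5 - 1*(-5*(-4))*(-1))*(-5) + 1))*4 = (5 + ((-5 - 1*20*(-1))*(-5) + 1))*4 = (5 + ((-5 + 20)*(-5) + 1))*4 = (5 + (15*(-5) + 1))*4 = (5 + (-75 + 1))*4 = (5 - 74)*4 = -69*4 = -276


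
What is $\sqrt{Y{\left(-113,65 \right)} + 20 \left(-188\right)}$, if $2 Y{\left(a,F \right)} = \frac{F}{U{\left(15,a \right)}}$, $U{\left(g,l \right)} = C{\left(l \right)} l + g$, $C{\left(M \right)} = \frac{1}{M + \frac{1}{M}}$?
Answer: $\frac{i \sqrt{156881116648385}}{204319} \approx 61.302 i$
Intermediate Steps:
$U{\left(g,l \right)} = g + \frac{l^{2}}{1 + l^{2}}$ ($U{\left(g,l \right)} = \frac{l}{1 + l^{2}} l + g = \frac{l^{2}}{1 + l^{2}} + g = g + \frac{l^{2}}{1 + l^{2}}$)
$Y{\left(a,F \right)} = \frac{F \left(1 + a^{2}\right)}{2 \left(15 + 16 a^{2}\right)}$ ($Y{\left(a,F \right)} = \frac{F \frac{1}{\frac{1}{1 + a^{2}} \left(a^{2} + 15 \left(1 + a^{2}\right)\right)}}{2} = \frac{F \frac{1}{\frac{1}{1 + a^{2}} \left(a^{2} + \left(15 + 15 a^{2}\right)\right)}}{2} = \frac{F \frac{1}{\frac{1}{1 + a^{2}} \left(15 + 16 a^{2}\right)}}{2} = \frac{F \frac{1 + a^{2}}{15 + 16 a^{2}}}{2} = \frac{F \frac{1}{15 + 16 a^{2}} \left(1 + a^{2}\right)}{2} = \frac{F \left(1 + a^{2}\right)}{2 \left(15 + 16 a^{2}\right)}$)
$\sqrt{Y{\left(-113,65 \right)} + 20 \left(-188\right)} = \sqrt{\frac{1}{2} \cdot 65 \frac{1}{15 + 16 \left(-113\right)^{2}} \left(1 + \left(-113\right)^{2}\right) + 20 \left(-188\right)} = \sqrt{\frac{1}{2} \cdot 65 \frac{1}{15 + 16 \cdot 12769} \left(1 + 12769\right) - 3760} = \sqrt{\frac{1}{2} \cdot 65 \frac{1}{15 + 204304} \cdot 12770 - 3760} = \sqrt{\frac{1}{2} \cdot 65 \cdot \frac{1}{204319} \cdot 12770 - 3760} = \sqrt{\frac{415025}{204319} - 3760} = \sqrt{- \frac{767824415}{204319}} = \frac{i \sqrt{156881116648385}}{204319}$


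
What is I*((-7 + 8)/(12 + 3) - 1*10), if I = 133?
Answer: -19817/15 ≈ -1321.1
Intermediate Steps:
I*((-7 + 8)/(12 + 3) - 1*10) = 133*((-7 + 8)/(12 + 3) - 1*10) = 133*(1/15 - 10) = 133*(-149/15) = -19817/15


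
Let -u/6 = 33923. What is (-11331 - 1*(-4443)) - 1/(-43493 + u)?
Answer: -1701549527/247031 ≈ -6888.0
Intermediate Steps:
u = -203538 (u = -6*33923 = -203538)
(-11331 - 1*(-4443)) - 1/(-43493 + u) = (-11331 - 1*(-4443)) - 1/(-43493 - 203538) = (-11331 + 4443) - 1/(-247031) = -6888 - 1*(-1/247031) = -6888 + 1/247031 = -1701549527/247031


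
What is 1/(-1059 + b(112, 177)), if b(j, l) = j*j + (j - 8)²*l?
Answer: 1/1925917 ≈ 5.1923e-7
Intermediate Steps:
b(j, l) = j² + l*(-8 + j)² (b(j, l) = j² + (-8 + j)²*l = j² + l*(-8 + j)²)
1/(-1059 + b(112, 177)) = 1/(-1059 + (112² + 177*(-8 + 112)²)) = 1/(-1059 + (12544 + 177*104²)) = 1/(-1059 + (12544 + 177*10816)) = 1/(-1059 + (12544 + 1914432)) = 1/(-1059 + 1926976) = 1/1925917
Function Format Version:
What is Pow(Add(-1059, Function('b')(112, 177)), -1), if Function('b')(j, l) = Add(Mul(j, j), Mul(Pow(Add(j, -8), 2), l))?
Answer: Rational(1, 1925917) ≈ 5.1923e-7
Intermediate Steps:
Function('b')(j, l) = Add(Pow(j, 2), Mul(l, Pow(Add(-8, j), 2))) (Function('b')(j, l) = Add(Pow(j, 2), Mul(Pow(Add(-8, j), 2), l)) = Add(Pow(j, 2), Mul(l, Pow(Add(-8, j), 2))))
Pow(Add(-1059, Function('b')(112, 177)), -1) = Pow(Add(-1059, Add(Pow(112, 2), Mul(177, Pow(Add(-8, 112), 2)))), -1) = Pow(Add(-1059, Add(12544, Mul(177, Pow(104, 2)))), -1) = Pow(Add(-1059, Add(12544, Mul(177, 10816))), -1) = Pow(Add(-1059, Add(12544, 1914432)), -1) = Pow(Add(-1059, 1926976), -1) = Pow(1925917, -1) = Rational(1, 1925917)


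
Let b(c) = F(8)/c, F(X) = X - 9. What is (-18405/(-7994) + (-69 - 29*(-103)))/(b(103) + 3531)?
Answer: 2404524391/2907353848 ≈ 0.82705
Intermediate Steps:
F(X) = -9 + X
b(c) = -1/c (b(c) = (-9 + 8)/c = -1/c)
(-18405/(-7994) + (-69 - 29*(-103)))/(b(103) + 3531) = (-18405/(-7994) + (-69 - 29*(-103)))/(-1/103 + 3531) = (-18405*(-1/7994) + (-69 + 2987))/(-1*1/103 + 3531) = (18405/7994 + 2918)/(-1/103 + 3531) = 23344897/(7994*(363692/103)) = (23344897/7994)*(103/363692) = 2404524391/2907353848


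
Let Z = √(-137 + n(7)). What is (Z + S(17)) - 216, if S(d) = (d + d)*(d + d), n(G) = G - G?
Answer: 940 + I*√137 ≈ 940.0 + 11.705*I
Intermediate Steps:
n(G) = 0
S(d) = 4*d² (S(d) = (2*d)*(2*d) = 4*d²)
Z = I*√137 (Z = √(-137 + 0) = √(-137) = I*√137 ≈ 11.705*I)
(Z + S(17)) - 216 = (I*√137 + 4*17²) - 216 = (I*√137 + 4*289) - 216 = (I*√137 + 1156) - 216 = (1156 + I*√137) - 216 = 940 + I*√137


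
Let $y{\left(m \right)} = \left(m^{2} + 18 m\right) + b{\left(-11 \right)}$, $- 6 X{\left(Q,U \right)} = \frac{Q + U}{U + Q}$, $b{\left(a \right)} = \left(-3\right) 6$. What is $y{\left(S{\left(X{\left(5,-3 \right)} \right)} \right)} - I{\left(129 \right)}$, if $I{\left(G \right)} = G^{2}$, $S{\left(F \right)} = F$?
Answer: $- \frac{599831}{36} \approx -16662.0$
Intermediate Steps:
$b{\left(a \right)} = -18$
$X{\left(Q,U \right)} = - \frac{1}{6}$ ($X{\left(Q,U \right)} = - \frac{\left(Q + U\right) \frac{1}{U + Q}}{6} = - \frac{\left(Q + U\right) \frac{1}{Q + U}}{6} = \left(- \frac{1}{6}\right) 1 = - \frac{1}{6}$)
$y{\left(m \right)} = -18 + m^{2} + 18 m$ ($y{\left(m \right)} = \left(m^{2} + 18 m\right) - 18 = -18 + m^{2} + 18 m$)
$y{\left(S{\left(X{\left(5,-3 \right)} \right)} \right)} - I{\left(129 \right)} = \left(-18 + \left(- \frac{1}{6}\right)^{2} + 18 \left(- \frac{1}{6}\right)\right) - 129^{2} = \left(-18 + \frac{1}{36} - 3\right) - 16641 = - \frac{755}{36} - 16641 = - \frac{599831}{36}$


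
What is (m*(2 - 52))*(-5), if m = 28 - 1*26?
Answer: 500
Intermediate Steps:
m = 2 (m = 28 - 26 = 2)
(m*(2 - 52))*(-5) = (2*(2 - 52))*(-5) = (2*(-50))*(-5) = -100*(-5) = 500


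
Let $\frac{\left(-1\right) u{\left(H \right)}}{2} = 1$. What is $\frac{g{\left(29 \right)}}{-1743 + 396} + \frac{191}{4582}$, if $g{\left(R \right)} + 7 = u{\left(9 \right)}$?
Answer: $\frac{99505}{2057318} \approx 0.048366$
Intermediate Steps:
$u{\left(H \right)} = -2$ ($u{\left(H \right)} = \left(-2\right) 1 = -2$)
$g{\left(R \right)} = -9$ ($g{\left(R \right)} = -7 - 2 = -9$)
$\frac{g{\left(29 \right)}}{-1743 + 396} + \frac{191}{4582} = - \frac{9}{-1743 + 396} + \frac{191}{4582} = - \frac{9}{-1347} + 191 \cdot \frac{1}{4582} = \left(-9\right) \left(- \frac{1}{1347}\right) + \frac{191}{4582} = \frac{3}{449} + \frac{191}{4582} = \frac{99505}{2057318}$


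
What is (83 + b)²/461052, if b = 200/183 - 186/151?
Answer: 5242730669401/352051325928828 ≈ 0.014892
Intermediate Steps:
b = -3838/27633 (b = 200*(1/183) - 186*1/151 = 200/183 - 186/151 = -3838/27633 ≈ -0.13889)
(83 + b)²/461052 = (83 - 3838/27633)²/461052 = (2289701/27633)²*(1/461052) = (5242730669401/763582689)*(1/461052) = 5242730669401/352051325928828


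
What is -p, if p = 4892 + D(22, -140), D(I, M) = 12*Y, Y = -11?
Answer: -4760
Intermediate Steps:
D(I, M) = -132 (D(I, M) = 12*(-11) = -132)
p = 4760 (p = 4892 - 132 = 4760)
-p = -1*4760 = -4760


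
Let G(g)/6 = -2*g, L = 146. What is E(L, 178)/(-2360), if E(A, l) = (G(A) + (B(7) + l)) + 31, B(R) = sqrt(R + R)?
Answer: 1543/2360 - sqrt(14)/2360 ≈ 0.65223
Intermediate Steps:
G(g) = -12*g (G(g) = 6*(-2*g) = -12*g)
B(R) = sqrt(2)*sqrt(R) (B(R) = sqrt(2*R) = sqrt(2)*sqrt(R))
E(A, l) = 31 + l + sqrt(14) - 12*A (E(A, l) = (-12*A + (sqrt(2)*sqrt(7) + l)) + 31 = (-12*A + (sqrt(14) + l)) + 31 = (-12*A + (l + sqrt(14))) + 31 = (l + sqrt(14) - 12*A) + 31 = 31 + l + sqrt(14) - 12*A)
E(L, 178)/(-2360) = (31 + 178 + sqrt(14) - 12*146)/(-2360) = (31 + 178 + sqrt(14) - 1752)*(-1/2360) = (-1543 + sqrt(14))*(-1/2360) = 1543/2360 - sqrt(14)/2360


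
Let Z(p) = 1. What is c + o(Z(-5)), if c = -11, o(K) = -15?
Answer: -26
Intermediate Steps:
c + o(Z(-5)) = -11 - 15 = -26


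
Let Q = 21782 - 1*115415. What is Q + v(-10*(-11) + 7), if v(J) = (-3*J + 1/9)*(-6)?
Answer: -274583/3 ≈ -91528.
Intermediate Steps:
Q = -93633 (Q = 21782 - 115415 = -93633)
v(J) = -⅔ + 18*J (v(J) = (-3*J + ⅑)*(-6) = (⅑ - 3*J)*(-6) = -⅔ + 18*J)
Q + v(-10*(-11) + 7) = -93633 + (-⅔ + 18*(-10*(-11) + 7)) = -93633 + (-⅔ + 18*(110 + 7)) = -93633 + (-⅔ + 18*117) = -93633 + (-⅔ + 2106) = -93633 + 6316/3 = -274583/3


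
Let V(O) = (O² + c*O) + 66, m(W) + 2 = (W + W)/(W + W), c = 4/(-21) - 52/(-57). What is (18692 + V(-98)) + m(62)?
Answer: 537515/19 ≈ 28290.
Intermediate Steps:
c = 96/133 (c = 4*(-1/21) - 52*(-1/57) = -4/21 + 52/57 = 96/133 ≈ 0.72180)
m(W) = -1 (m(W) = -2 + (W + W)/(W + W) = -2 + (2*W)/((2*W)) = -2 + (2*W)*(1/(2*W)) = -2 + 1 = -1)
V(O) = 66 + O² + 96*O/133 (V(O) = (O² + 96*O/133) + 66 = 66 + O² + 96*O/133)
(18692 + V(-98)) + m(62) = (18692 + (66 + (-98)² + (96/133)*(-98))) - 1 = (18692 + (66 + 9604 - 1344/19)) - 1 = (18692 + 182386/19) - 1 = 537534/19 - 1 = 537515/19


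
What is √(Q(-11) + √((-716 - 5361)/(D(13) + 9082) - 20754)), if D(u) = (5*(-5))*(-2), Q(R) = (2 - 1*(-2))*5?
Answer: √(416967120 + 4566*I*√432700654215)/4566 ≈ 9.0952 + 7.9198*I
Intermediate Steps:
Q(R) = 20 (Q(R) = (2 + 2)*5 = 4*5 = 20)
D(u) = 50 (D(u) = -25*(-2) = 50)
√(Q(-11) + √((-716 - 5361)/(D(13) + 9082) - 20754)) = √(20 + √((-716 - 5361)/(50 + 9082) - 20754)) = √(20 + √(-6077/9132 - 20754)) = √(20 + √(-189531605/9132)) = √(20 + I*√432700654215/4566)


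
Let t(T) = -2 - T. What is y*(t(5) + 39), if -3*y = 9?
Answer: -96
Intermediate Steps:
y = -3 (y = -⅓*9 = -3)
y*(t(5) + 39) = -3*((-2 - 1*5) + 39) = -3*((-2 - 5) + 39) = -3*(-7 + 39) = -3*32 = -96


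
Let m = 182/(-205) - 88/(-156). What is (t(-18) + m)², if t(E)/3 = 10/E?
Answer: 253223569/63920025 ≈ 3.9616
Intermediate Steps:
t(E) = 30/E (t(E) = 3*(10/E) = 30/E)
m = -2588/7995 (m = 182*(-1/205) - 88*(-1/156) = -182/205 + 22/39 = -2588/7995 ≈ -0.32370)
(t(-18) + m)² = (30/(-18) - 2588/7995)² = (30*(-1/18) - 2588/7995)² = (-5/3 - 2588/7995)² = (-15913/7995)² = 253223569/63920025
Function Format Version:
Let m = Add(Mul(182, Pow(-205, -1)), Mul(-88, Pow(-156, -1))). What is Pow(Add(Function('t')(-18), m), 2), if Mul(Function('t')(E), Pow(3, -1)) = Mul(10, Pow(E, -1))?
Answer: Rational(253223569, 63920025) ≈ 3.9616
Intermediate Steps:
Function('t')(E) = Mul(30, Pow(E, -1)) (Function('t')(E) = Mul(3, Mul(10, Pow(E, -1))) = Mul(30, Pow(E, -1)))
m = Rational(-2588, 7995) (m = Add(Mul(182, Rational(-1, 205)), Mul(-88, Rational(-1, 156))) = Add(Rational(-182, 205), Rational(22, 39)) = Rational(-2588, 7995) ≈ -0.32370)
Pow(Add(Function('t')(-18), m), 2) = Pow(Add(Mul(30, Pow(-18, -1)), Rational(-2588, 7995)), 2) = Pow(Add(Mul(30, Rational(-1, 18)), Rational(-2588, 7995)), 2) = Pow(Add(Rational(-5, 3), Rational(-2588, 7995)), 2) = Pow(Rational(-15913, 7995), 2) = Rational(253223569, 63920025)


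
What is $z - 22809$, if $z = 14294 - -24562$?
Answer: $16047$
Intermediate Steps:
$z = 38856$ ($z = 14294 + 24562 = 38856$)
$z - 22809 = 38856 - 22809 = 16047$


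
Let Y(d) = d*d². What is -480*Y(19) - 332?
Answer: -3292652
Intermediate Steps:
Y(d) = d³
-480*Y(19) - 332 = -480*19³ - 332 = -480*6859 - 332 = -3292320 - 332 = -3292652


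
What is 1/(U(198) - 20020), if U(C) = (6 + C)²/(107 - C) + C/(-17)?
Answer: -1547/31696430 ≈ -4.8807e-5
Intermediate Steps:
U(C) = -C/17 + (6 + C)²/(107 - C) (U(C) = (6 + C)²/(107 - C) + C*(-1/17) = (6 + C)²/(107 - C) - C/17 = -C/17 + (6 + C)²/(107 - C))
1/(U(198) - 20020) = 1/((-612 - 97*198 - 18*198²)/(17*(-107 + 198)) - 20020) = 1/((1/17)*(-612 - 19206 - 18*39204)/91 - 20020) = 1/((1/17)*(1/91)*(-612 - 19206 - 705672) - 20020) = 1/((1/17)*(1/91)*(-725490) - 20020) = 1/(-725490/1547 - 20020) = 1/(-31696430/1547) = -1547/31696430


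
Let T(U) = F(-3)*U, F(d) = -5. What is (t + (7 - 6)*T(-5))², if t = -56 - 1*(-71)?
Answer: 1600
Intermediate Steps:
t = 15 (t = -56 + 71 = 15)
T(U) = -5*U
(t + (7 - 6)*T(-5))² = (15 + (7 - 6)*(-5*(-5)))² = (15 + 1*25)² = (15 + 25)² = 40² = 1600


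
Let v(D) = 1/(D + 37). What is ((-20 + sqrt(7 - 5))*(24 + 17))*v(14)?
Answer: -820/51 + 41*sqrt(2)/51 ≈ -14.942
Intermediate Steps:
v(D) = 1/(37 + D)
((-20 + sqrt(7 - 5))*(24 + 17))*v(14) = ((-20 + sqrt(7 - 5))*(24 + 17))/(37 + 14) = ((-20 + sqrt(2))*41)/51 = (-820 + 41*sqrt(2))*(1/51) = -820/51 + 41*sqrt(2)/51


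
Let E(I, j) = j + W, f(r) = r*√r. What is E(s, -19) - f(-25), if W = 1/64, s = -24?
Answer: -1215/64 + 125*I ≈ -18.984 + 125.0*I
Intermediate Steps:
f(r) = r^(3/2)
W = 1/64 ≈ 0.015625
E(I, j) = 1/64 + j (E(I, j) = j + 1/64 = 1/64 + j)
E(s, -19) - f(-25) = (1/64 - 19) - (-25)^(3/2) = -1215/64 - (-125)*I = -1215/64 + 125*I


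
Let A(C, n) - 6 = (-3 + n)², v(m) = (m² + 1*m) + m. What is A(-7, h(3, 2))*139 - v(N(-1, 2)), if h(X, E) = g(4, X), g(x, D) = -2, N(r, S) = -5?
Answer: 4294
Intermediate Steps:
h(X, E) = -2
v(m) = m² + 2*m (v(m) = (m² + m) + m = (m + m²) + m = m² + 2*m)
A(C, n) = 6 + (-3 + n)²
A(-7, h(3, 2))*139 - v(N(-1, 2)) = (6 + (-3 - 2)²)*139 - (-5)*(2 - 5) = (6 + (-5)²)*139 - (-5)*(-3) = (6 + 25)*139 - 1*15 = 31*139 - 15 = 4309 - 15 = 4294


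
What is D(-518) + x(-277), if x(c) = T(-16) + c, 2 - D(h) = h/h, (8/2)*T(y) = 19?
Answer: -1085/4 ≈ -271.25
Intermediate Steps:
T(y) = 19/4 (T(y) = (1/4)*19 = 19/4)
D(h) = 1 (D(h) = 2 - h/h = 2 - 1*1 = 2 - 1 = 1)
x(c) = 19/4 + c
D(-518) + x(-277) = 1 + (19/4 - 277) = 1 - 1089/4 = -1085/4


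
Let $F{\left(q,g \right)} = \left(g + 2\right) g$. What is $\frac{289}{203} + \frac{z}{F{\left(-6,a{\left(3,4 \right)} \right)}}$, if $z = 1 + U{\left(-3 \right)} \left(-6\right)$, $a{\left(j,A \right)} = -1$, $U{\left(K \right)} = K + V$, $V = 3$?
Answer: $\frac{86}{203} \approx 0.42365$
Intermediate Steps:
$U{\left(K \right)} = 3 + K$ ($U{\left(K \right)} = K + 3 = 3 + K$)
$F{\left(q,g \right)} = g \left(2 + g\right)$ ($F{\left(q,g \right)} = \left(2 + g\right) g = g \left(2 + g\right)$)
$z = 1$ ($z = 1 + \left(3 - 3\right) \left(-6\right) = 1 + 0 \left(-6\right) = 1 + 0 = 1$)
$\frac{289}{203} + \frac{z}{F{\left(-6,a{\left(3,4 \right)} \right)}} = \frac{289}{203} + 1 \frac{1}{\left(-1\right) \left(2 - 1\right)} = 289 \cdot \frac{1}{203} + 1 \frac{1}{\left(-1\right) 1} = \frac{289}{203} + 1 \frac{1}{-1} = \frac{289}{203} + 1 \left(-1\right) = \frac{289}{203} - 1 = \frac{86}{203}$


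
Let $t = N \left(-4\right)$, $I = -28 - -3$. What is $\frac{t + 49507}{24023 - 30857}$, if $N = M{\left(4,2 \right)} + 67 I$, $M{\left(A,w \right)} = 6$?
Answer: $- \frac{56183}{6834} \approx -8.2211$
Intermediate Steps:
$I = -25$ ($I = -28 + 3 = -25$)
$N = -1669$ ($N = 6 + 67 \left(-25\right) = 6 - 1675 = -1669$)
$t = 6676$ ($t = \left(-1669\right) \left(-4\right) = 6676$)
$\frac{t + 49507}{24023 - 30857} = \frac{6676 + 49507}{24023 - 30857} = \frac{56183}{-6834} = 56183 \left(- \frac{1}{6834}\right) = - \frac{56183}{6834}$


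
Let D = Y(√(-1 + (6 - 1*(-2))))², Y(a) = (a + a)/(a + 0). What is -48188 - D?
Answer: -48192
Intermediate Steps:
Y(a) = 2 (Y(a) = (2*a)/a = 2)
D = 4 (D = 2² = 4)
-48188 - D = -48188 - 1*4 = -48188 - 4 = -48192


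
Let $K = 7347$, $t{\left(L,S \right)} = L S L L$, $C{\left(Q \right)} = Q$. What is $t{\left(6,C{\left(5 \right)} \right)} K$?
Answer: $7934760$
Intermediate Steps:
$t{\left(L,S \right)} = S L^{3}$ ($t{\left(L,S \right)} = S L^{2} L = S L^{3}$)
$t{\left(6,C{\left(5 \right)} \right)} K = 5 \cdot 6^{3} \cdot 7347 = 5 \cdot 216 \cdot 7347 = 1080 \cdot 7347 = 7934760$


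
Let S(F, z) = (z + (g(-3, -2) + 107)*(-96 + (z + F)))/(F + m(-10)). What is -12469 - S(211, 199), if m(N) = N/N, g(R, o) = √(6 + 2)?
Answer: -2677225/212 - 157*√2/53 ≈ -12633.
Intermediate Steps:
g(R, o) = 2*√2 (g(R, o) = √8 = 2*√2)
m(N) = 1
S(F, z) = (z + (107 + 2*√2)*(-96 + F + z))/(1 + F) (S(F, z) = (z + (2*√2 + 107)*(-96 + (z + F)))/(F + 1) = (z + (107 + 2*√2)*(-96 + (F + z)))/(1 + F) = (z + (107 + 2*√2)*(-96 + F + z))/(1 + F))
-12469 - S(211, 199) = -12469 - (-10272 - 192*√2 + 107*211 + 108*199 + 2*211*√2 + 2*199*√2)/(1 + 211) = -12469 - (-10272 - 192*√2 + 22577 + 21492 + 422*√2 + 398*√2)/212 = -12469 - (33797 + 628*√2)/212 = -12469 - (33797/212 + 157*√2/53) = -12469 + (-33797/212 - 157*√2/53) = -2677225/212 - 157*√2/53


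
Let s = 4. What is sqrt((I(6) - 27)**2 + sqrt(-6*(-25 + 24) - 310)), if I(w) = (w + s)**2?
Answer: sqrt(5329 + 4*I*sqrt(19)) ≈ 73.0 + 0.119*I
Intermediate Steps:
I(w) = (4 + w)**2 (I(w) = (w + 4)**2 = (4 + w)**2)
sqrt((I(6) - 27)**2 + sqrt(-6*(-25 + 24) - 310)) = sqrt(((4 + 6)**2 - 27)**2 + sqrt(-6*(-25 + 24) - 310)) = sqrt((10**2 - 27)**2 + sqrt(-6*(-1) - 310)) = sqrt((100 - 27)**2 + sqrt(6 - 310)) = sqrt(73**2 + sqrt(-304)) = sqrt(5329 + 4*I*sqrt(19))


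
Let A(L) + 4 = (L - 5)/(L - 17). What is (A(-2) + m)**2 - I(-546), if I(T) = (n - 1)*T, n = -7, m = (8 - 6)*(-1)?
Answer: -1565399/361 ≈ -4336.3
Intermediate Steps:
A(L) = -4 + (-5 + L)/(-17 + L) (A(L) = -4 + (L - 5)/(L - 17) = -4 + (-5 + L)/(-17 + L))
m = -2 (m = 2*(-1) = -2)
I(T) = -8*T (I(T) = (-7 - 1)*T = -8*T)
(A(-2) + m)**2 - I(-546) = (3*(21 - 1*(-2))/(-17 - 2) - 2)**2 - (-8)*(-546) = (3*(21 + 2)/(-19) - 2)**2 - 1*4368 = (3*(-1/19)*23 - 2)**2 - 4368 = (-69/19 - 2)**2 - 4368 = (-107/19)**2 - 4368 = 11449/361 - 4368 = -1565399/361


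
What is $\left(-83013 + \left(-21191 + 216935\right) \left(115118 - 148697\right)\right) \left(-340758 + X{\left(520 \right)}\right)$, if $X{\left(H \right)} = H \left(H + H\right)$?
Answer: $-1314870222573138$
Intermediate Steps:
$X{\left(H \right)} = 2 H^{2}$ ($X{\left(H \right)} = H 2 H = 2 H^{2}$)
$\left(-83013 + \left(-21191 + 216935\right) \left(115118 - 148697\right)\right) \left(-340758 + X{\left(520 \right)}\right) = \left(-83013 + \left(-21191 + 216935\right) \left(115118 - 148697\right)\right) \left(-340758 + 2 \cdot 520^{2}\right) = \left(-83013 + 195744 \left(-33579\right)\right) \left(-340758 + 2 \cdot 270400\right) = \left(-83013 - 6572887776\right) \left(-340758 + 540800\right) = \left(-6572970789\right) 200042 = -1314870222573138$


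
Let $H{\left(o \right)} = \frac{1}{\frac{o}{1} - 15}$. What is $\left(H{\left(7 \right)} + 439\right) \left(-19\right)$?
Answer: $- \frac{66709}{8} \approx -8338.6$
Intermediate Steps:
$H{\left(o \right)} = \frac{1}{-15 + o}$ ($H{\left(o \right)} = \frac{1}{o 1 - 15} = \frac{1}{o - 15} = \frac{1}{-15 + o}$)
$\left(H{\left(7 \right)} + 439\right) \left(-19\right) = \left(\frac{1}{-15 + 7} + 439\right) \left(-19\right) = \left(\frac{1}{-8} + 439\right) \left(-19\right) = \left(- \frac{1}{8} + 439\right) \left(-19\right) = \frac{3511}{8} \left(-19\right) = - \frac{66709}{8}$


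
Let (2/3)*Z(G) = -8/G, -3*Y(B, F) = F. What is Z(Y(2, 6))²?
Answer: 36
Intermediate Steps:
Y(B, F) = -F/3
Z(G) = -12/G (Z(G) = 3*(-8/G)/2 = -12/G)
Z(Y(2, 6))² = (-12/((-⅓*6)))² = (-12/(-2))² = (-12*(-½))² = 6² = 36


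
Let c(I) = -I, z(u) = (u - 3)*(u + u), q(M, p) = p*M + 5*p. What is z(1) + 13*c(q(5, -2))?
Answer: 256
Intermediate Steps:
q(M, p) = 5*p + M*p (q(M, p) = M*p + 5*p = 5*p + M*p)
z(u) = 2*u*(-3 + u) (z(u) = (-3 + u)*(2*u) = 2*u*(-3 + u))
z(1) + 13*c(q(5, -2)) = 2*1*(-3 + 1) + 13*(-(-2)*(5 + 5)) = 2*1*(-2) + 13*(-(-2)*10) = -4 + 13*(-1*(-20)) = -4 + 13*20 = -4 + 260 = 256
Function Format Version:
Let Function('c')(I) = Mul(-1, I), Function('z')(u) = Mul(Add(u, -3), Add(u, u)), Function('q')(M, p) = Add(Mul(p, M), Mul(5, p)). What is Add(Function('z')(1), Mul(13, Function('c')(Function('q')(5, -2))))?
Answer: 256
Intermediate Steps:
Function('q')(M, p) = Add(Mul(5, p), Mul(M, p)) (Function('q')(M, p) = Add(Mul(M, p), Mul(5, p)) = Add(Mul(5, p), Mul(M, p)))
Function('z')(u) = Mul(2, u, Add(-3, u)) (Function('z')(u) = Mul(Add(-3, u), Mul(2, u)) = Mul(2, u, Add(-3, u)))
Add(Function('z')(1), Mul(13, Function('c')(Function('q')(5, -2)))) = Add(Mul(2, 1, Add(-3, 1)), Mul(13, Mul(-1, Mul(-2, Add(5, 5))))) = Add(Mul(2, 1, -2), Mul(13, Mul(-1, Mul(-2, 10)))) = Add(-4, Mul(13, Mul(-1, -20))) = Add(-4, Mul(13, 20)) = Add(-4, 260) = 256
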